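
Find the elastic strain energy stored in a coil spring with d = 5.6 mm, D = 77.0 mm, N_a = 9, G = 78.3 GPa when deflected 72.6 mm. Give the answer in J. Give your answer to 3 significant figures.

k = Gd⁴/(8D³N_a) = (78.3×10³)(5.6⁴)/(8·77.0³·9) = 2.3427 N/mm
U = ½kδ² = 0.5 × 2.3427 × 72.6² = 6173.8 N·mm = 6.1738 J

6.17 J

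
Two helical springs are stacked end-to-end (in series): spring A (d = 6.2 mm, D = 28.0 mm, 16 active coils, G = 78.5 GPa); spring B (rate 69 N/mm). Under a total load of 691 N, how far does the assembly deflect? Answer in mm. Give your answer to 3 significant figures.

k_A = Gd⁴/(8D³N_a) = (78.5×10³)(6.2⁴)/(8·28.0³·16) = 41.281 N/mm
Series: 1/k_eq = 1/41.281 + 1/69 = 0.038717; k_eq = 25.829 N/mm
δ = F/k_eq = 691/25.829 = 26.753 mm

26.8 mm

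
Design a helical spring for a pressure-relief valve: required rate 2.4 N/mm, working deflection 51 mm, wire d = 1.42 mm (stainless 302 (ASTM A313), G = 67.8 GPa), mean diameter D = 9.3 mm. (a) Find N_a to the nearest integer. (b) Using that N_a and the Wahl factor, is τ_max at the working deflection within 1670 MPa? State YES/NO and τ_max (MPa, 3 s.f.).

(a) 18 coils; (b) YES, τ_max = 1230 MPa

N_a = Gd⁴/(8D³k) = (67.8×10³)(1.42⁴)/(8·9.3³·2.4) = 17.85 → N_a = 18
Actual rate k = Gd⁴/(8D³·18) = 2.38 N/mm
Working load F = kδ = 2.38·51 = 121.38 N
C = 9.3/1.42 = 6.5493; K_W = (4C−1)/(4C−4)+0.615/C = 1.2291
τ_max = K_W·8FD/(πd³) = 1.2291·1003.9 = 1233.9 MPa
τ_max ≤ 1670 MPa → acceptable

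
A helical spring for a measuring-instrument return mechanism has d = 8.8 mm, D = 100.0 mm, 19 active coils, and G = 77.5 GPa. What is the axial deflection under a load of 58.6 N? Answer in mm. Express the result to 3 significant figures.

19.2 mm

k = Gd⁴/(8D³N_a) = (77.5×10³)(8.8⁴)/(8·100.0³·19) = 3.0577 N/mm
δ = F/k = 58.6 / 3.0577 = 19.165 mm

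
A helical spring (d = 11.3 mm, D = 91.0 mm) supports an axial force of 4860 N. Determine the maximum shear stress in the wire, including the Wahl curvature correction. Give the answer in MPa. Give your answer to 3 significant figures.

923 MPa

Spring index C = D/d = 91.0/11.3 = 8.0531
K_W = (4C−1)/(4C−4) + 0.615/C = 31.212/28.212 + 0.0764 = 1.1827
τ₀ = 8FD/(πd³) = 8·4860·91.0/(π·11.3³) = 3.53808e+06/4533 = 780.52 MPa
τ_max = K·τ₀ = 1.1827 × 780.52 = 923.12 MPa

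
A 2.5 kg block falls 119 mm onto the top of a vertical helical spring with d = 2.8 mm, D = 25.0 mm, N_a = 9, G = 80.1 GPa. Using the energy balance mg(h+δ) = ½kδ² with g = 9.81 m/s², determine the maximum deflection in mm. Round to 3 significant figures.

k = Gd⁴/(8D³N_a) = (80.1×10³)(2.8⁴)/(8·25.0³·9) = 4.3764 N/mm
W = mg = 2.5 × 9.81 = 24.525 N
½kδ² − Wδ − Wh = 0 → δ = (W + √(W² + 2kWh))/k
δ = (24.525 + √(601.48 + 25544.5))/4.3764 = (24.525 + 161.7)/4.3764 = 42.552 mm

42.6 mm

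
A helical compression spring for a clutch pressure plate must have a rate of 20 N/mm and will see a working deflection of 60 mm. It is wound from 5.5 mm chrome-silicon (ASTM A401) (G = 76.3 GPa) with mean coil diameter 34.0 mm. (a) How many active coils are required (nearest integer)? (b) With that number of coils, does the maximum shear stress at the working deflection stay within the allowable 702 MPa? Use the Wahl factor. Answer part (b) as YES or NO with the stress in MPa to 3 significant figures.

(a) 11 coils; (b) NO, τ_max = 784 MPa

N_a = Gd⁴/(8D³k) = (76.3×10³)(5.5⁴)/(8·34.0³·20) = 11.1 → N_a = 11
Actual rate k = Gd⁴/(8D³·11) = 20.186 N/mm
Working load F = kδ = 20.186·60 = 1211.2 N
C = 34.0/5.5 = 6.1818; K_W = (4C−1)/(4C−4)+0.615/C = 1.2442
τ_max = K_W·8FD/(πd³) = 1.2442·630.29 = 784.22 MPa
τ_max > 702 MPa → exceeds allowable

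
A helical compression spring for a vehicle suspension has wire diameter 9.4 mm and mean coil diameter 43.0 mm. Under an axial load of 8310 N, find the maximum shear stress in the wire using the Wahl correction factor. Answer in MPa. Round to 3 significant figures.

Spring index C = D/d = 43.0/9.4 = 4.5745
K_W = (4C−1)/(4C−4) + 0.615/C = 17.298/14.298 + 0.1344 = 1.3443
τ₀ = 8FD/(πd³) = 8·8310·43.0/(π·9.4³) = 2.85864e+06/2609.4 = 1095.5 MPa
τ_max = K·τ₀ = 1.3443 × 1095.5 = 1472.7 MPa

1470 MPa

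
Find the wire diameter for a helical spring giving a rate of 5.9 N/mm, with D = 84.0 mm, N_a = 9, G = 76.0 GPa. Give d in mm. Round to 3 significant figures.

d = (8D³N_a·k / G)^(1/4) = (8·84.0³·9·5.9 / (76.0×10³))^0.25
  = (3312.9)^0.25 = 7.5867 mm

7.59 mm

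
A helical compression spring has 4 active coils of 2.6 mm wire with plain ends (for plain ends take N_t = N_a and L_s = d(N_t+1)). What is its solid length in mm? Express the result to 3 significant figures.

13.0 mm

plain ends: N_t = N_a = 4
L_s = d·(N_t+1) = 2.6 × 5 = 13 mm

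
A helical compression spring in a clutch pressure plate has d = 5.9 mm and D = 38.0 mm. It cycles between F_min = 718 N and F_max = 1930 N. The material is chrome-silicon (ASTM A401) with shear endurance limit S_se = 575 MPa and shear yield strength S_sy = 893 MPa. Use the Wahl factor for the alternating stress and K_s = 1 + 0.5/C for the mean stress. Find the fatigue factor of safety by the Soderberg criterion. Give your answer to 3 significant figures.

0.732

C = D/d = 38.0/5.9 = 6.4407; K_W = (4C−1)/(4C−4)+0.615/C = 1.2333; K_s = 1+0.5/C = 1.0776
F_a = (F_max−F_min)/2 = 606 N; F_m = (F_max+F_min)/2 = 1324 N
τ_a = K_W·8F_aD/(πd³) = 1.2333 × 285.52 = 352.15 MPa
τ_m = K_s·8F_mD/(πd³) = 1.0776 × 623.81 = 672.24 MPa
Soderberg: 1/n_f = τ_a/S_se + τ_m/S_sy = 352.15/575 + 672.24/893 = 0.61243 + 0.75279 = 1.3652
n_f = 1/1.3652 = 0.7325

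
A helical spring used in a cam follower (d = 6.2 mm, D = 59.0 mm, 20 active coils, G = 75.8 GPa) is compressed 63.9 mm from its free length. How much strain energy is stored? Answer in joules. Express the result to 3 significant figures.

k = Gd⁴/(8D³N_a) = (75.8×10³)(6.2⁴)/(8·59.0³·20) = 3.4085 N/mm
U = ½kδ² = 0.5 × 3.4085 × 63.9² = 6958.8 N·mm = 6.9588 J

6.96 J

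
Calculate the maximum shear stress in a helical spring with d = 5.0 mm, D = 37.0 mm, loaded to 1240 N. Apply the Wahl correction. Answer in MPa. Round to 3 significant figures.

Spring index C = D/d = 37.0/5.0 = 7.4000
K_W = (4C−1)/(4C−4) + 0.615/C = 28.600/25.600 + 0.0831 = 1.2003
τ₀ = 8FD/(πd³) = 8·1240·37.0/(π·5.0³) = 367040/392.7 = 934.66 MPa
τ_max = K·τ₀ = 1.2003 × 934.66 = 1121.9 MPa

1120 MPa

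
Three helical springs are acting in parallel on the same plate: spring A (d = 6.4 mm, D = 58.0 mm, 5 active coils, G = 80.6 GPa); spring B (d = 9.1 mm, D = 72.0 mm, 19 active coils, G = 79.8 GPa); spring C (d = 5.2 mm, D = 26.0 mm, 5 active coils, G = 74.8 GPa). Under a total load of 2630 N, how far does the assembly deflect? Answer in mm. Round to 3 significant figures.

k_A = Gd⁴/(8D³N_a) = (80.6×10³)(6.4⁴)/(8·58.0³·5) = 17.327 N/mm
k_B = Gd⁴/(8D³N_a) = (79.8×10³)(9.1⁴)/(8·72.0³·19) = 9.6456 N/mm
k_C = Gd⁴/(8D³N_a) = (74.8×10³)(5.2⁴)/(8·26.0³·5) = 77.792 N/mm
Parallel: k_eq = 17.327 + 9.6456 + 77.792 = 104.76 N/mm
δ = F/k_eq = 2630/104.76 = 25.104 mm

25.1 mm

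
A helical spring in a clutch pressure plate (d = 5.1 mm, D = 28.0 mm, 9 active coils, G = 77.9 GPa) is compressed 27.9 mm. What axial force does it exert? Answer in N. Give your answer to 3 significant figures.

k = Gd⁴/(8D³N_a) = (77.9×10³)(5.1⁴)/(8·28.0³·9) = 33.344 N/mm
F = k·δ = 33.344 × 27.9 = 930.28 N

930 N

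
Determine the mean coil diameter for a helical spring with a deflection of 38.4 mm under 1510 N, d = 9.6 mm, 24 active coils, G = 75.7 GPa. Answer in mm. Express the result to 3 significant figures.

Required rate k = F/δ = 1510/38.4 = 39.323 N/mm
D = (Gd⁴/(8N_a·k))^(1/3) = (75.7×10³·9.6⁴/(8·24·39.323))^(1/3)
  = (85159.6)^(1/3) = 43.9958 mm

44.0 mm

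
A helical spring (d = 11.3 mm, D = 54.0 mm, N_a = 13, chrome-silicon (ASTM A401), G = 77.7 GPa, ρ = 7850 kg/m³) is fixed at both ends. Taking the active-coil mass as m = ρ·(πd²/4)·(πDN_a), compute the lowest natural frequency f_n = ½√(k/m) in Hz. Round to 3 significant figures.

k = Gd⁴/(8D³N_a) = (77.7×10³)(11.3⁴)/(8·54.0³·13) = 77.361 N/mm = 77361 N/m
Wire length L = πDN_a = π·54.0·13 = 2205.4 mm
m = ρ·(πd²/4)·L = 7850 × 100.29×10⁻⁶ m² × 2.2054 m = 1.7362 kg
f_n = ½√(k/m) = 0.5·√(77361/1.7362) = 0.5·√(44557) = 105.54 Hz

106 Hz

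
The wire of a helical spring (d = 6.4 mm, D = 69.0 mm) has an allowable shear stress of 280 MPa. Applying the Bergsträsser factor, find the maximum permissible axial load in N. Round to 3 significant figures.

C = D/d = 69.0/6.4 = 10.7812
K_B = (4C+2)/(4C−3) = 45.125/40.125 = 1.1246
τ_max = K·8FD/(πd³) → F_max = τ_allow·πd³/(8DK)
F_max = 280·π·6.4³/(8·69.0·1.1246) = 2.3059e+05/620.79 = 371.46 N

371 N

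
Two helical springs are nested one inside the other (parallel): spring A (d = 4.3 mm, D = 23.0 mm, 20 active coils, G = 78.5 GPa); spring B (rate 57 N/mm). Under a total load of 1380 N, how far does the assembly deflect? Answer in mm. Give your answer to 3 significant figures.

k_A = Gd⁴/(8D³N_a) = (78.5×10³)(4.3⁴)/(8·23.0³·20) = 13.786 N/mm
Parallel: k_eq = 13.786 + 57 = 70.786 N/mm
δ = F/k_eq = 1380/70.786 = 19.495 mm

19.5 mm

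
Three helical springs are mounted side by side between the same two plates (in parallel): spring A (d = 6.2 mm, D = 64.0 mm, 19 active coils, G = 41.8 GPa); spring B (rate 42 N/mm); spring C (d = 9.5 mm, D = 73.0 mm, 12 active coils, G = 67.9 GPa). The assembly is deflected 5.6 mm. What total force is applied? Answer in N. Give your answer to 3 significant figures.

k_A = Gd⁴/(8D³N_a) = (41.8×10³)(6.2⁴)/(8·64.0³·19) = 1.5501 N/mm
k_C = Gd⁴/(8D³N_a) = (67.9×10³)(9.5⁴)/(8·73.0³·12) = 14.809 N/mm
Parallel: k_eq = 1.5501 + 42 + 14.809 = 58.359 N/mm
F = k_eq·δ = 58.359·5.6 = 326.81 N

327 N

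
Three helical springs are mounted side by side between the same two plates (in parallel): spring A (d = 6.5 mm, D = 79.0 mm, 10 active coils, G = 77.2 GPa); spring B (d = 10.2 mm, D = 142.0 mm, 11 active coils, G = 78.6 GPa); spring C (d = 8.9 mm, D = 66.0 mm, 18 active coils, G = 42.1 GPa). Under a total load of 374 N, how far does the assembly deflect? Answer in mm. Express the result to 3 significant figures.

k_A = Gd⁴/(8D³N_a) = (77.2×10³)(6.5⁴)/(8·79.0³·10) = 3.4938 N/mm
k_B = Gd⁴/(8D³N_a) = (78.6×10³)(10.2⁴)/(8·142.0³·11) = 3.3766 N/mm
k_C = Gd⁴/(8D³N_a) = (42.1×10³)(8.9⁴)/(8·66.0³·18) = 6.3804 N/mm
Parallel: k_eq = 3.4938 + 3.3766 + 6.3804 = 13.251 N/mm
δ = F/k_eq = 374/13.251 = 28.225 mm

28.2 mm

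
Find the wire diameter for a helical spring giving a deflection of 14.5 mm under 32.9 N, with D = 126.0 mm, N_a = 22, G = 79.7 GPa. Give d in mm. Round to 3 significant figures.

10.0 mm

Required rate k = F/δ = 32.9/14.5 = 2.269 N/mm
d = (8D³N_a·k / G)^(1/4) = (8·126.0³·22·2.269 / (79.7×10³))^0.25
  = (10023)^0.25 = 10.0057 mm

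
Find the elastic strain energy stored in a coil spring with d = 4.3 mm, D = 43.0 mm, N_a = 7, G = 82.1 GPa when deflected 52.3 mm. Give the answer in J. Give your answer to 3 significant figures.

k = Gd⁴/(8D³N_a) = (82.1×10³)(4.3⁴)/(8·43.0³·7) = 6.3041 N/mm
U = ½kδ² = 0.5 × 6.3041 × 52.3² = 8621.8 N·mm = 8.6218 J

8.62 J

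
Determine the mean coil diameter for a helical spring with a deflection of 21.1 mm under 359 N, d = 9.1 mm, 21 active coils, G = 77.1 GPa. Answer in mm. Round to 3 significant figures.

Required rate k = F/δ = 359/21.1 = 17.014 N/mm
D = (Gd⁴/(8N_a·k))^(1/3) = (77.1×10³·9.1⁴/(8·21·17.014))^(1/3)
  = (184969)^(1/3) = 56.9770 mm

57.0 mm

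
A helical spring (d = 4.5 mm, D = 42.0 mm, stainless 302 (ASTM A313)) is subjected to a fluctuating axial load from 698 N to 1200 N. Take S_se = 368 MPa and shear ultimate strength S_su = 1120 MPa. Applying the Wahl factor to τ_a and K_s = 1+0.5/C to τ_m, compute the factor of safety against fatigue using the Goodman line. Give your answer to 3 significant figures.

0.507

C = D/d = 42.0/4.5 = 9.3333; K_W = (4C−1)/(4C−4)+0.615/C = 1.1559; K_s = 1+0.5/C = 1.0536
F_a = (F_max−F_min)/2 = 251 N; F_m = (F_max+F_min)/2 = 949 N
τ_a = K_W·8F_aD/(πd³) = 1.1559 × 294.6 = 340.52 MPa
τ_m = K_s·8F_mD/(πd³) = 1.0536 × 1113.8 = 1173.5 MPa
Goodman: 1/n_f = τ_a/S_se + τ_m/S_su = 340.52/368 + 1173.5/1120 = 0.92533 + 1.04777 = 1.9731
n_f = 1/1.9731 = 0.5068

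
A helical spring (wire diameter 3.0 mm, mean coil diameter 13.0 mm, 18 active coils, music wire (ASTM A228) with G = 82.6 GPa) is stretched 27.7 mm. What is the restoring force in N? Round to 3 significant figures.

586 N

k = Gd⁴/(8D³N_a) = (82.6×10³)(3.0⁴)/(8·13.0³·18) = 21.148 N/mm
F = k·δ = 21.148 × 27.7 = 585.8 N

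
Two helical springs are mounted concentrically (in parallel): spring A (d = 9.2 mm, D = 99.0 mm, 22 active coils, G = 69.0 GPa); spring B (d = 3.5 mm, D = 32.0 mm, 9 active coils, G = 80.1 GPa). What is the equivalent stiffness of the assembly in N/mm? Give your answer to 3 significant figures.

k_A = Gd⁴/(8D³N_a) = (69.0×10³)(9.2⁴)/(8·99.0³·22) = 2.8946 N/mm
k_B = Gd⁴/(8D³N_a) = (80.1×10³)(3.5⁴)/(8·32.0³·9) = 5.0947 N/mm
Parallel: k_eq = 2.8946 + 5.0947 = 7.9893 N/mm

7.99 N/mm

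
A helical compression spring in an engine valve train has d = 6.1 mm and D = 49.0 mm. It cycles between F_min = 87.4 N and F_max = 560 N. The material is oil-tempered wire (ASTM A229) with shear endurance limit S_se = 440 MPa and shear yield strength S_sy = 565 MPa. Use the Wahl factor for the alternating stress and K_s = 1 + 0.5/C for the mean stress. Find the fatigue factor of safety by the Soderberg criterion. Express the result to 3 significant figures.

C = D/d = 49.0/6.1 = 8.0328; K_W = (4C−1)/(4C−4)+0.615/C = 1.1832; K_s = 1+0.5/C = 1.0622
F_a = (F_max−F_min)/2 = 236.3 N; F_m = (F_max+F_min)/2 = 323.7 N
τ_a = K_W·8F_aD/(πd³) = 1.1832 × 129.9 = 153.7 MPa
τ_m = K_s·8F_mD/(πd³) = 1.0622 × 177.95 = 189.02 MPa
Soderberg: 1/n_f = τ_a/S_se + τ_m/S_sy = 153.7/440 + 189.02/565 = 0.34932 + 0.33455 = 0.68387
n_f = 1/0.68387 = 1.462

1.46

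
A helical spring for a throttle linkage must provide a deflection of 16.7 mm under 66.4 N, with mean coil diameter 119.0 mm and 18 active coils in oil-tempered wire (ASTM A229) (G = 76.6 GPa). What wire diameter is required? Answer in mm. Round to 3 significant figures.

10.6 mm

Required rate k = F/δ = 66.4/16.7 = 3.976 N/mm
d = (8D³N_a·k / G)^(1/4) = (8·119.0³·18·3.976 / (76.6×10³))^0.25
  = (12596)^0.25 = 10.5939 mm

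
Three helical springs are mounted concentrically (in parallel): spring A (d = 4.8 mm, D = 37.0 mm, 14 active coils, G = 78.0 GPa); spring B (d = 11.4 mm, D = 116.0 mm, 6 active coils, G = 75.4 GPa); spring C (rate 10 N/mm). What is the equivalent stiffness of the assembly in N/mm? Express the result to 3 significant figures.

k_A = Gd⁴/(8D³N_a) = (78.0×10³)(4.8⁴)/(8·37.0³·14) = 7.2985 N/mm
k_B = Gd⁴/(8D³N_a) = (75.4×10³)(11.4⁴)/(8·116.0³·6) = 16.997 N/mm
Parallel: k_eq = 7.2985 + 16.997 + 10 = 34.296 N/mm

34.3 N/mm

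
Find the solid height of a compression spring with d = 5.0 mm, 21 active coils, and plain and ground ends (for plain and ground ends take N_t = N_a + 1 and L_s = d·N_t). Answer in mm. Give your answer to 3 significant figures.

plain and ground ends: N_t = N_a + 1 = 21 + 1 = 22
L_s = d·N_t = 5.0 × 22 = 110 mm

110 mm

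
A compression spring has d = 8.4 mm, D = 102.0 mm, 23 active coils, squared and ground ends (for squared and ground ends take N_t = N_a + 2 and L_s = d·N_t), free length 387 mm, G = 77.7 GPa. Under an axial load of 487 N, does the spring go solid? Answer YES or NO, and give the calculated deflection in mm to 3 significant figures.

YES, δ = 246 mm

k = Gd⁴/(8D³N_a) = (77.7×10³)(8.4⁴)/(8·102.0³·23) = 1.9812 N/mm
N_t = 25; L_s = 8.4·25 = 210 mm; δ_solid = L₀ − L_s = 387 − 210 = 177 mm
δ = F/k = 487/1.9812 = 245.82 mm
δ ≥ δ_solid → spring goes solid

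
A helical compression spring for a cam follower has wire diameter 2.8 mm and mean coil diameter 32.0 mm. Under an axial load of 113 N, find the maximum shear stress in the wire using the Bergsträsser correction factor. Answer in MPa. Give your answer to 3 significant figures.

469 MPa

Spring index C = D/d = 32.0/2.8 = 11.4286
K_B = (4C+2)/(4C−3) = 47.714/42.714 = 1.1171
τ₀ = 8FD/(πd³) = 8·113·32.0/(π·2.8³) = 28928/68.964 = 419.46 MPa
τ_max = K·τ₀ = 1.1171 × 419.46 = 468.56 MPa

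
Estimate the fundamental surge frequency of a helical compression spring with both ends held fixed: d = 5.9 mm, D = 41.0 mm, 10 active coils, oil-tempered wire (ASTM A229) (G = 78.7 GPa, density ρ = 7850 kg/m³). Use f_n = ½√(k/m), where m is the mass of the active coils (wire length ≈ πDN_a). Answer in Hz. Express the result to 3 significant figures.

125 Hz

k = Gd⁴/(8D³N_a) = (78.7×10³)(5.9⁴)/(8·41.0³·10) = 17.296 N/mm = 17296 N/m
Wire length L = πDN_a = π·41.0·10 = 1288.1 mm
m = ρ·(πd²/4)·L = 7850 × 27.34×10⁻⁶ m² × 1.2881 m = 0.27644 kg
f_n = ½√(k/m) = 0.5·√(17296/0.27644) = 0.5·√(62567) = 125.07 Hz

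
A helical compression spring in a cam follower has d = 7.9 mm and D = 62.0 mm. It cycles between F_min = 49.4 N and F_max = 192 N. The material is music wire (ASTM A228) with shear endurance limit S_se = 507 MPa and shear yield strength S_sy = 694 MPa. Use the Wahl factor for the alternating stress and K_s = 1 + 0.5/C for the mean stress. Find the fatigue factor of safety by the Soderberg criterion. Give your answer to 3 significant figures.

C = D/d = 62.0/7.9 = 7.8481; K_W = (4C−1)/(4C−4)+0.615/C = 1.1879; K_s = 1+0.5/C = 1.0637
F_a = (F_max−F_min)/2 = 71.3 N; F_m = (F_max+F_min)/2 = 120.7 N
τ_a = K_W·8F_aD/(πd³) = 1.1879 × 22.832 = 27.121 MPa
τ_m = K_s·8F_mD/(πd³) = 1.0637 × 38.651 = 41.113 MPa
Soderberg: 1/n_f = τ_a/S_se + τ_m/S_sy = 27.121/507 + 41.113/694 = 0.05349 + 0.05924 = 0.11273
n_f = 1/0.11273 = 8.87

8.87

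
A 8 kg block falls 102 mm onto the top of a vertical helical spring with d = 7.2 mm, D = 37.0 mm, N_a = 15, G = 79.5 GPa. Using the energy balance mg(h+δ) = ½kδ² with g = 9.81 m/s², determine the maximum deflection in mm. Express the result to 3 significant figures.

k = Gd⁴/(8D³N_a) = (79.5×10³)(7.2⁴)/(8·37.0³·15) = 35.149 N/mm
W = mg = 8 × 9.81 = 78.48 N
½kδ² − Wδ − Wh = 0 → δ = (W + √(W² + 2kWh))/k
δ = (78.48 + √(6159.1 + 562730))/35.149 = (78.48 + 754.25)/35.149 = 23.691 mm

23.7 mm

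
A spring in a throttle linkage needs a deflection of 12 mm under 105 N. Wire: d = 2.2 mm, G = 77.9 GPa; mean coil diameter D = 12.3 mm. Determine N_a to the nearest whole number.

Required rate k = F/δ = 105/12 = 8.75 N/mm
N_a = Gd⁴/(8D³k) = (77.9×10³ × 2.2⁴)/(8 × 12.3³ × 8.75)
    = 1.82485e+06 / 130261 = 14.01 → 14 coils

14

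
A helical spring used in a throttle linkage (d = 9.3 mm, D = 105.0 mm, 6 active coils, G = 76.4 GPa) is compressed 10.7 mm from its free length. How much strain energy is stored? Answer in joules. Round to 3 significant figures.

0.589 J

k = Gd⁴/(8D³N_a) = (76.4×10³)(9.3⁴)/(8·105.0³·6) = 10.285 N/mm
U = ½kδ² = 0.5 × 10.285 × 10.7² = 588.78 N·mm = 0.58878 J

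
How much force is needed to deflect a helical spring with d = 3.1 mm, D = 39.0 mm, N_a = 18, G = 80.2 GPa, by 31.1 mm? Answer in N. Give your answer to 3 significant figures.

27.0 N

k = Gd⁴/(8D³N_a) = (80.2×10³)(3.1⁴)/(8·39.0³·18) = 0.86709 N/mm
F = k·δ = 0.86709 × 31.1 = 26.967 N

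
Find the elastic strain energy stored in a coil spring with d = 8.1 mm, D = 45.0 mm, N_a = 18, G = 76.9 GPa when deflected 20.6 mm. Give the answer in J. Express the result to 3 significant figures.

k = Gd⁴/(8D³N_a) = (76.9×10³)(8.1⁴)/(8·45.0³·18) = 25.227 N/mm
U = ½kδ² = 0.5 × 25.227 × 20.6² = 5352.7 N·mm = 5.3527 J

5.35 J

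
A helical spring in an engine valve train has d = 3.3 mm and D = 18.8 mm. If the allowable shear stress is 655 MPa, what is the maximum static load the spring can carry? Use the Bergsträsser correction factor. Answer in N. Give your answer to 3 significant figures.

C = D/d = 18.8/3.3 = 5.6970
K_B = (4C+2)/(4C−3) = 24.788/19.788 = 1.2527
τ_max = K·8FD/(πd³) → F_max = τ_allow·πd³/(8DK)
F_max = 655·π·3.3³/(8·18.8·1.2527) = 73949/188.4 = 392.5 N

393 N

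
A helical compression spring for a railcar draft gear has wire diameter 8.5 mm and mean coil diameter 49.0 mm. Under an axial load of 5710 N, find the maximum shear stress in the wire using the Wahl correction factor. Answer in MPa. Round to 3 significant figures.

Spring index C = D/d = 49.0/8.5 = 5.7647
K_W = (4C−1)/(4C−4) + 0.615/C = 22.059/19.059 + 0.1067 = 1.2641
τ₀ = 8FD/(πd³) = 8·5710·49.0/(π·8.5³) = 2.23832e+06/1929.3 = 1160.2 MPa
τ_max = K·τ₀ = 1.2641 × 1160.2 = 1466.5 MPa

1470 MPa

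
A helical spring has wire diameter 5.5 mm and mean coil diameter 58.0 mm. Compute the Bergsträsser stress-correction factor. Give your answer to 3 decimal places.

C = D/d = 58.0/5.5 = 10.5455
K_B = (4C+2)/(4C−3) = 44.182/39.182 = 1.1276

1.128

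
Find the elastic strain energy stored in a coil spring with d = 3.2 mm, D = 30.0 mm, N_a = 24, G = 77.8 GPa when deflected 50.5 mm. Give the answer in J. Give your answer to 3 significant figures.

2.01 J

k = Gd⁴/(8D³N_a) = (77.8×10³)(3.2⁴)/(8·30.0³·24) = 1.5737 N/mm
U = ½kδ² = 0.5 × 1.5737 × 50.5² = 2006.6 N·mm = 2.0066 J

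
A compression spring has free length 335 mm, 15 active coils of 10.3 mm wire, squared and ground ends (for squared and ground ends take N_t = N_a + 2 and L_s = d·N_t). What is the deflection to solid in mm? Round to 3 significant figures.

160 mm

N_t = 17; L_s = 10.3·17 = 175.1 mm
δ_solid = L₀ − L_s = 335 − 175.1 = 159.9 mm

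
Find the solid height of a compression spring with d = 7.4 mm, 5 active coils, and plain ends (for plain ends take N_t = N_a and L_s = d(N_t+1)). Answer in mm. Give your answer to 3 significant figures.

44.4 mm

plain ends: N_t = N_a = 5
L_s = d·(N_t+1) = 7.4 × 6 = 44.4 mm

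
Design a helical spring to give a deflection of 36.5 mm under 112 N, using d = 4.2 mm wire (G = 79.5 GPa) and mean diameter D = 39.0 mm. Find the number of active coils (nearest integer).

Required rate k = F/δ = 112/36.5 = 3.0685 N/mm
N_a = Gd⁴/(8D³k) = (79.5×10³ × 4.2⁴)/(8 × 39.0³ × 3.0685)
    = 2.4738e+07 / 1.45616e+06 = 16.99 → 17 coils

17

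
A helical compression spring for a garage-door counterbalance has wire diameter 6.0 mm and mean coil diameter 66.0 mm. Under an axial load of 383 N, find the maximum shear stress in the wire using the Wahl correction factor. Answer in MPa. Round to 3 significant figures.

337 MPa

Spring index C = D/d = 66.0/6.0 = 11.0000
K_W = (4C−1)/(4C−4) + 0.615/C = 43.000/40.000 + 0.0559 = 1.1309
τ₀ = 8FD/(πd³) = 8·383·66.0/(π·6.0³) = 202224/678.58 = 298.01 MPa
τ_max = K·τ₀ = 1.1309 × 298.01 = 337.02 MPa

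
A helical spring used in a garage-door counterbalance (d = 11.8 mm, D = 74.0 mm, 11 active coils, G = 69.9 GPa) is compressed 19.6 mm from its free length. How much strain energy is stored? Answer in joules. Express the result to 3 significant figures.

7.30 J

k = Gd⁴/(8D³N_a) = (69.9×10³)(11.8⁴)/(8·74.0³·11) = 38.004 N/mm
U = ½kδ² = 0.5 × 38.004 × 19.6² = 7299.8 N·mm = 7.2998 J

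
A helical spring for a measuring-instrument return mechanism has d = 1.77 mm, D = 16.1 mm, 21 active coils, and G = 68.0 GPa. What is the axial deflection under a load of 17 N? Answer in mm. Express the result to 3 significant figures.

k = Gd⁴/(8D³N_a) = (68.0×10³)(1.77⁴)/(8·16.1³·21) = 0.95195 N/mm
δ = F/k = 17 / 0.95195 = 17.858 mm

17.9 mm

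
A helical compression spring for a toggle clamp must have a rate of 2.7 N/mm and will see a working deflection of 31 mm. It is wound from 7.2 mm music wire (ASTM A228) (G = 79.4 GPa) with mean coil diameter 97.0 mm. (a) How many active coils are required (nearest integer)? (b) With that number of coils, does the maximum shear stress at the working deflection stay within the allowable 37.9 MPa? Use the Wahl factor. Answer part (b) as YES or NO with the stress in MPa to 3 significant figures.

(a) 11 coils; (b) NO, τ_max = 60.3 MPa

N_a = Gd⁴/(8D³k) = (79.4×10³)(7.2⁴)/(8·97.0³·2.7) = 10.82 → N_a = 11
Actual rate k = Gd⁴/(8D³·11) = 2.6568 N/mm
Working load F = kδ = 2.6568·31 = 82.36 N
C = 97.0/7.2 = 13.4722; K_W = (4C−1)/(4C−4)+0.615/C = 1.1058
τ_max = K_W·8FD/(πd³) = 1.1058·54.504 = 60.27 MPa
τ_max > 37.9 MPa → exceeds allowable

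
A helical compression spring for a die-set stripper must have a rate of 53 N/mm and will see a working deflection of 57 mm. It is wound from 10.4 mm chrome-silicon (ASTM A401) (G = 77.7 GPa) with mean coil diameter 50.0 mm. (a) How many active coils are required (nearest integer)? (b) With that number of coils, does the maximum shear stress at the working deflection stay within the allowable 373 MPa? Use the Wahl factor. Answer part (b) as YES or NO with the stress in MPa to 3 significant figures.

(a) 17 coils; (b) NO, τ_max = 457 MPa

N_a = Gd⁴/(8D³k) = (77.7×10³)(10.4⁴)/(8·50.0³·53) = 17.15 → N_a = 17
Actual rate k = Gd⁴/(8D³·17) = 53.469 N/mm
Working load F = kδ = 53.469·57 = 3047.8 N
C = 50.0/10.4 = 4.8077; K_W = (4C−1)/(4C−4)+0.615/C = 1.3249
τ_max = K_W·8FD/(πd³) = 1.3249·344.98 = 457.06 MPa
τ_max > 373 MPa → exceeds allowable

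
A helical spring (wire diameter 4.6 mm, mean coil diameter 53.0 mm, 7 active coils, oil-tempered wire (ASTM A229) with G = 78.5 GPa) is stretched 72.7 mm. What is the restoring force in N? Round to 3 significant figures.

k = Gd⁴/(8D³N_a) = (78.5×10³)(4.6⁴)/(8·53.0³·7) = 4.2159 N/mm
F = k·δ = 4.2159 × 72.7 = 306.49 N

306 N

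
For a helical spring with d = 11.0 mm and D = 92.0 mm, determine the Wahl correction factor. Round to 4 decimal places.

1.1754

C = D/d = 92.0/11.0 = 8.3636
K_W = (4C−1)/(4C−4) + 0.615/C = 32.455/29.455 + 0.0735 = 1.1754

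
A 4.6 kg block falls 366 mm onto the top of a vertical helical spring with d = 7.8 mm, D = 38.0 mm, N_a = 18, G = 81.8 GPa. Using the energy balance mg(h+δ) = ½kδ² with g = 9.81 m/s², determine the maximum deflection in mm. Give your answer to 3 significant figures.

30.6 mm

k = Gd⁴/(8D³N_a) = (81.8×10³)(7.8⁴)/(8·38.0³·18) = 38.319 N/mm
W = mg = 4.6 × 9.81 = 45.126 N
½kδ² − Wδ − Wh = 0 → δ = (W + √(W² + 2kWh))/k
δ = (45.126 + √(2036.4 + 1.26577e+06))/38.319 = (45.126 + 1126)/38.319 = 30.561 mm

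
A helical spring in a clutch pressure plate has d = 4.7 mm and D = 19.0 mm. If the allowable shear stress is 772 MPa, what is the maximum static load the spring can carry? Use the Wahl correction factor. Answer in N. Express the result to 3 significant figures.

C = D/d = 19.0/4.7 = 4.0426
K_W = (4C−1)/(4C−4) + 0.615/C = 15.170/12.170 + 0.1521 = 1.3986
τ_max = K·8FD/(πd³) → F_max = τ_allow·πd³/(8DK)
F_max = 772·π·4.7³/(8·19.0·1.3986) = 2.518e+05/212.59 = 1184.4 N

1180 N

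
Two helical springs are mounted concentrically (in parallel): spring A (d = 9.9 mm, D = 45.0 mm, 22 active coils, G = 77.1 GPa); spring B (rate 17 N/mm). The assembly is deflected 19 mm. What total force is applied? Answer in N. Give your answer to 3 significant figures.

1200 N

k_A = Gd⁴/(8D³N_a) = (77.1×10³)(9.9⁴)/(8·45.0³·22) = 46.179 N/mm
Parallel: k_eq = 46.179 + 17 = 63.179 N/mm
F = k_eq·δ = 63.179·19 = 1200.4 N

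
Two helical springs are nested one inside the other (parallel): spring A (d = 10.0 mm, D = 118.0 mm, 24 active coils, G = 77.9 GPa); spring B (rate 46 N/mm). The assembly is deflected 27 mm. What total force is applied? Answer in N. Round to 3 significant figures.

k_A = Gd⁴/(8D³N_a) = (77.9×10³)(10.0⁴)/(8·118.0³·24) = 2.4694 N/mm
Parallel: k_eq = 2.4694 + 46 = 48.469 N/mm
F = k_eq·δ = 48.469·27 = 1308.7 N

1310 N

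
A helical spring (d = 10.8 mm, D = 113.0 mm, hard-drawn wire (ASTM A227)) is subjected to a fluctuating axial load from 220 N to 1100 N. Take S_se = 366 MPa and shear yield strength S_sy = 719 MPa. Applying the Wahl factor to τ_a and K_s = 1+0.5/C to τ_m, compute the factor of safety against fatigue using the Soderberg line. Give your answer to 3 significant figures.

1.88

C = D/d = 113.0/10.8 = 10.4630; K_W = (4C−1)/(4C−4)+0.615/C = 1.1380; K_s = 1+0.5/C = 1.0478
F_a = (F_max−F_min)/2 = 440 N; F_m = (F_max+F_min)/2 = 660 N
τ_a = K_W·8F_aD/(πd³) = 1.1380 × 100.51 = 114.38 MPa
τ_m = K_s·8F_mD/(πd³) = 1.0478 × 150.76 = 157.97 MPa
Soderberg: 1/n_f = τ_a/S_se + τ_m/S_sy = 114.38/366 + 157.97/719 = 0.31252 + 0.21970 = 0.53222
n_f = 1/0.53222 = 1.879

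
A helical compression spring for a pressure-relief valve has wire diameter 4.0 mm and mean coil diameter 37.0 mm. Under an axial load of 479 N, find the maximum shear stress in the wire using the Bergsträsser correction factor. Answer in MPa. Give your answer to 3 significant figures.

Spring index C = D/d = 37.0/4.0 = 9.2500
K_B = (4C+2)/(4C−3) = 39.000/34.000 = 1.1471
τ₀ = 8FD/(πd³) = 8·479·37.0/(π·4.0³) = 141784/201.06 = 705.18 MPa
τ_max = K·τ₀ = 1.1471 × 705.18 = 808.88 MPa

809 MPa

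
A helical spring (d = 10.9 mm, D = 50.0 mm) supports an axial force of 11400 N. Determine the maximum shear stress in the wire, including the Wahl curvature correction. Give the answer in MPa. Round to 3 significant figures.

Spring index C = D/d = 50.0/10.9 = 4.5872
K_W = (4C−1)/(4C−4) + 0.615/C = 17.349/14.349 + 0.1341 = 1.3431
τ₀ = 8FD/(πd³) = 8·11400·50.0/(π·10.9³) = 4.56e+06/4068.5 = 1120.8 MPa
τ_max = K·τ₀ = 1.3431 × 1120.8 = 1505.4 MPa

1510 MPa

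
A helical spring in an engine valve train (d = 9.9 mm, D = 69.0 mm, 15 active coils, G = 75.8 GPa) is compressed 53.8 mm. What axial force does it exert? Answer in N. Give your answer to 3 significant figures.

994 N

k = Gd⁴/(8D³N_a) = (75.8×10³)(9.9⁴)/(8·69.0³·15) = 18.471 N/mm
F = k·δ = 18.471 × 53.8 = 993.72 N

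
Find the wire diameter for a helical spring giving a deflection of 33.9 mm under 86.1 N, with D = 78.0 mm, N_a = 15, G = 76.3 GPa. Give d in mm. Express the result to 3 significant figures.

6.60 mm

Required rate k = F/δ = 86.1/33.9 = 2.5398 N/mm
d = (8D³N_a·k / G)^(1/4) = (8·78.0³·15·2.5398 / (76.3×10³))^0.25
  = (1895.6)^0.25 = 6.5984 mm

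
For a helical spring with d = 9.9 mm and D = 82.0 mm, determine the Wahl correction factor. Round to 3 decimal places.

1.177

C = D/d = 82.0/9.9 = 8.2828
K_W = (4C−1)/(4C−4) + 0.615/C = 32.131/29.131 + 0.0743 = 1.1772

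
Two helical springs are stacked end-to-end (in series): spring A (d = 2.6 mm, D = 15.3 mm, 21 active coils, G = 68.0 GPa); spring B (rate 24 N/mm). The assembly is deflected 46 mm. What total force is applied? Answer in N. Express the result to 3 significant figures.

k_A = Gd⁴/(8D³N_a) = (68.0×10³)(2.6⁴)/(8·15.3³·21) = 5.1644 N/mm
Series: 1/k_eq = 1/5.1644 + 1/24 = 0.2353; k_eq = 4.2499 N/mm
F = k_eq·δ = 4.2499·46 = 195.49 N

195 N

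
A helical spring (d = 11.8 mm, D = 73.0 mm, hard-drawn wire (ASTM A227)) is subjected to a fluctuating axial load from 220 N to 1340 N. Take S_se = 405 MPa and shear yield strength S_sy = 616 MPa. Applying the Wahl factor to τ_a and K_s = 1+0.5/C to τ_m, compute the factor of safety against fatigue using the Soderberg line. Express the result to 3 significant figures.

2.86

C = D/d = 73.0/11.8 = 6.1864; K_W = (4C−1)/(4C−4)+0.615/C = 1.2440; K_s = 1+0.5/C = 1.0808
F_a = (F_max−F_min)/2 = 560 N; F_m = (F_max+F_min)/2 = 780 N
τ_a = K_W·8F_aD/(πd³) = 1.2440 × 63.359 = 78.819 MPa
τ_m = K_s·8F_mD/(πd³) = 1.0808 × 88.249 = 95.382 MPa
Soderberg: 1/n_f = τ_a/S_se + τ_m/S_sy = 78.819/405 + 95.382/616 = 0.19462 + 0.15484 = 0.34946
n_f = 1/0.34946 = 2.862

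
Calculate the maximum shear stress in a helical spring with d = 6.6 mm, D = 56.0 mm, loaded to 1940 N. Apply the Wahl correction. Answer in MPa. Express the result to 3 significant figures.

Spring index C = D/d = 56.0/6.6 = 8.4848
K_W = (4C−1)/(4C−4) + 0.615/C = 32.939/29.939 + 0.0725 = 1.1727
τ₀ = 8FD/(πd³) = 8·1940·56.0/(π·6.6³) = 869120/903.2 = 962.27 MPa
τ_max = K·τ₀ = 1.1727 × 962.27 = 1128.4 MPa

1130 MPa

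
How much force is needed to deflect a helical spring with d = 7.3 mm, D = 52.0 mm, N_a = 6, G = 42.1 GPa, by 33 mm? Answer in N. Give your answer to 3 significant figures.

k = Gd⁴/(8D³N_a) = (42.1×10³)(7.3⁴)/(8·52.0³·6) = 17.714 N/mm
F = k·δ = 17.714 × 33 = 584.57 N

585 N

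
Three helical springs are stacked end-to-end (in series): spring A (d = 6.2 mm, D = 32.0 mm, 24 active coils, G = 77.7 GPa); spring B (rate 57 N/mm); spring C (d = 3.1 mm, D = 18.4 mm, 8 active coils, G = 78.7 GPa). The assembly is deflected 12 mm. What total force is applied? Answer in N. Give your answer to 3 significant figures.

94.3 N

k_A = Gd⁴/(8D³N_a) = (77.7×10³)(6.2⁴)/(8·32.0³·24) = 18.249 N/mm
k_C = Gd⁴/(8D³N_a) = (78.7×10³)(3.1⁴)/(8·18.4³·8) = 18.23 N/mm
Series: 1/k_eq = 1/18.249 + 1/57 + 1/18.23 = 0.1272; k_eq = 7.8619 N/mm
F = k_eq·δ = 7.8619·12 = 94.342 N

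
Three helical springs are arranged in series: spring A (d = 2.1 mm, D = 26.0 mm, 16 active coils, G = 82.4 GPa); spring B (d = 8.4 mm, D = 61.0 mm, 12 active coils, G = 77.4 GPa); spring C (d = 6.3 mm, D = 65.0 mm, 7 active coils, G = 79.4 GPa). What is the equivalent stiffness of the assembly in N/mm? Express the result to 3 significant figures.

k_A = Gd⁴/(8D³N_a) = (82.4×10³)(2.1⁴)/(8·26.0³·16) = 0.71232 N/mm
k_B = Gd⁴/(8D³N_a) = (77.4×10³)(8.4⁴)/(8·61.0³·12) = 17.685 N/mm
k_C = Gd⁴/(8D³N_a) = (79.4×10³)(6.3⁴)/(8·65.0³·7) = 8.1331 N/mm
Series: 1/k_eq = 1/0.71232 + 1/17.685 + 1/8.1331 = 1.5834; k_eq = 0.63157 N/mm

0.632 N/mm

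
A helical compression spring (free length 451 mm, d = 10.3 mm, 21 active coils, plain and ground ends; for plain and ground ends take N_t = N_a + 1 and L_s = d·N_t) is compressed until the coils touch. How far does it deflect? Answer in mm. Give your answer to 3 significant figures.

224 mm

N_t = 22; L_s = 10.3·22 = 226.6 mm
δ_solid = L₀ − L_s = 451 − 226.6 = 224.4 mm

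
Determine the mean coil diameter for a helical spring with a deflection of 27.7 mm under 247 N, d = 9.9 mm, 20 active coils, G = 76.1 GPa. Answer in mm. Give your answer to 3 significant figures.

80.0 mm

Required rate k = F/δ = 247/27.7 = 8.917 N/mm
D = (Gd⁴/(8N_a·k))^(1/3) = (76.1×10³·9.9⁴/(8·20·8.917))^(1/3)
  = (512375)^(1/3) = 80.0195 mm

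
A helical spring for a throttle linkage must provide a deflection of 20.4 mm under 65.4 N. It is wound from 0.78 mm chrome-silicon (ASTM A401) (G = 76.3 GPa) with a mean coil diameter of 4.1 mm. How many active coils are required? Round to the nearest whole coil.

16

Required rate k = F/δ = 65.4/20.4 = 3.2059 N/mm
N_a = Gd⁴/(8D³k) = (76.3×10³ × 0.78⁴)/(8 × 4.1³ × 3.2059)
    = 28242.5 / 1767.62 = 15.98 → 16 coils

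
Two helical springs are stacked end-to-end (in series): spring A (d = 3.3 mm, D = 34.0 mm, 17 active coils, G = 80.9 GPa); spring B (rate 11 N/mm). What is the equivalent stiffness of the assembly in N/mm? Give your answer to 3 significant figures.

k_A = Gd⁴/(8D³N_a) = (80.9×10³)(3.3⁴)/(8·34.0³·17) = 1.7949 N/mm
Series: 1/k_eq = 1/1.7949 + 1/11 = 0.64806; k_eq = 1.5431 N/mm

1.54 N/mm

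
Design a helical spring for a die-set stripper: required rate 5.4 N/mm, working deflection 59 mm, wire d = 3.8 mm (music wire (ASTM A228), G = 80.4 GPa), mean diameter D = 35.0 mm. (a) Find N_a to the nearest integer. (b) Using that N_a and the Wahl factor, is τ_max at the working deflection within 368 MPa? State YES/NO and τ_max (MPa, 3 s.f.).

(a) 9 coils; (b) NO, τ_max = 603 MPa

N_a = Gd⁴/(8D³k) = (80.4×10³)(3.8⁴)/(8·35.0³·5.4) = 9.051 → N_a = 9
Actual rate k = Gd⁴/(8D³·9) = 5.4307 N/mm
Working load F = kδ = 5.4307·59 = 320.41 N
C = 35.0/3.8 = 9.2105; K_W = (4C−1)/(4C−4)+0.615/C = 1.1581
τ_max = K_W·8FD/(πd³) = 1.1581·520.43 = 602.72 MPa
τ_max > 368 MPa → exceeds allowable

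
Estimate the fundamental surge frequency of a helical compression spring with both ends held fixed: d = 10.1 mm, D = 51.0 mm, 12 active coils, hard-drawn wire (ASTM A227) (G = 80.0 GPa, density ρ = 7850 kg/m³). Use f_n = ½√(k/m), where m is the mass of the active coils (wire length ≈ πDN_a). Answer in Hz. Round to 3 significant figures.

k = Gd⁴/(8D³N_a) = (80.0×10³)(10.1⁴)/(8·51.0³·12) = 65.372 N/mm = 65372 N/m
Wire length L = πDN_a = π·51.0·12 = 1922.7 mm
m = ρ·(πd²/4)·L = 7850 × 80.118×10⁻⁶ m² × 1.9227 m = 1.2092 kg
f_n = ½√(k/m) = 0.5·√(65372/1.2092) = 0.5·√(54062) = 116.26 Hz

116 Hz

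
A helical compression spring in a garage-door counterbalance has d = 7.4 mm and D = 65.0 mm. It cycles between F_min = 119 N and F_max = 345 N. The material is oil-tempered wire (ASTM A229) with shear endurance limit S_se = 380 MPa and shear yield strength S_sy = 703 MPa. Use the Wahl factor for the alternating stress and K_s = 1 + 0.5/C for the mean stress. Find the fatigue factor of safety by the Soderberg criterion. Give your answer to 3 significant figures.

C = D/d = 65.0/7.4 = 8.7838; K_W = (4C−1)/(4C−4)+0.615/C = 1.1664; K_s = 1+0.5/C = 1.0569
F_a = (F_max−F_min)/2 = 113 N; F_m = (F_max+F_min)/2 = 232 N
τ_a = K_W·8F_aD/(πd³) = 1.1664 × 46.157 = 53.836 MPa
τ_m = K_s·8F_mD/(πd³) = 1.0569 × 94.765 = 100.16 MPa
Soderberg: 1/n_f = τ_a/S_se + τ_m/S_sy = 53.836/380 + 100.16/703 = 0.14167 + 0.14247 = 0.28415
n_f = 1/0.28415 = 3.519

3.52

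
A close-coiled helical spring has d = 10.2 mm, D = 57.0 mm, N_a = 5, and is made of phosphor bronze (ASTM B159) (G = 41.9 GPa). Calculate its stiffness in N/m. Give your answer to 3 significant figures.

61200 N/m

k = Gd⁴/(8D³N_a) = (41.9×10³ × 10.2⁴) / (8 × 57.0³ × 5)
  = 4.53539e+08 / 7.40772e+06 = 61.225 N/mm = 61225 N/m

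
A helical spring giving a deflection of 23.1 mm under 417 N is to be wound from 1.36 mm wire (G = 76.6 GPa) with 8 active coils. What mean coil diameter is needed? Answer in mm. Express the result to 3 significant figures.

6.10 mm

Required rate k = F/δ = 417/23.1 = 18.052 N/mm
D = (Gd⁴/(8N_a·k))^(1/3) = (76.6×10³·1.36⁴/(8·8·18.052))^(1/3)
  = (226.819)^(1/3) = 6.0986 mm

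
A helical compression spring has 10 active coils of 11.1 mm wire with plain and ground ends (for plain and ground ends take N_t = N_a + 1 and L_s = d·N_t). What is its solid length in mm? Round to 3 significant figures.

plain and ground ends: N_t = N_a + 1 = 10 + 1 = 11
L_s = d·N_t = 11.1 × 11 = 122.1 mm

122 mm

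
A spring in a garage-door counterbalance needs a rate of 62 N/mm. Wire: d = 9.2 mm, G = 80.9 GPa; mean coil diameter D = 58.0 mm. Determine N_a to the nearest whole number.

N_a = Gd⁴/(8D³k) = (80.9×10³ × 9.2⁴)/(8 × 58.0³ × 62)
    = 5.79562e+08 / 9.67756e+07 = 5.989 → 6 coils

6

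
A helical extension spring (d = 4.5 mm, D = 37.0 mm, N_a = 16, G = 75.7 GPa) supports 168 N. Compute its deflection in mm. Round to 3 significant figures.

35.1 mm

k = Gd⁴/(8D³N_a) = (75.7×10³)(4.5⁴)/(8·37.0³·16) = 4.7877 N/mm
δ = F/k = 168 / 4.7877 = 35.09 mm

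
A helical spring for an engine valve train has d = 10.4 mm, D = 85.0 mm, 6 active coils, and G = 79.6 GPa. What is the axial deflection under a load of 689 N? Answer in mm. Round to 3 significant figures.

k = Gd⁴/(8D³N_a) = (79.6×10³)(10.4⁴)/(8·85.0³·6) = 31.59 N/mm
δ = F/k = 689 / 31.59 = 21.811 mm

21.8 mm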